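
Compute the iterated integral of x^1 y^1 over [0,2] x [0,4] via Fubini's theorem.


By Fubini's theorem, the double integral factors as a product of single integrals:
Step 1: integral_0^2 x^1 dx = [x^2/2] from 0 to 2
     = 2^2/2 = 2
Step 2: integral_0^4 y^1 dy = [y^2/2] from 0 to 4
     = 4^2/2 = 8
Step 3: Double integral = 2 * 8 = 16


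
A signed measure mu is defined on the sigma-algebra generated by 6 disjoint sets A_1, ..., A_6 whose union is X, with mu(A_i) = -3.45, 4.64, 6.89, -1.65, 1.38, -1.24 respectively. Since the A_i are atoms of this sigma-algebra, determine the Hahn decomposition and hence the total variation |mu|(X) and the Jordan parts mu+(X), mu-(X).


Step 1: Every measurable set is a union of atoms (the cells / points), so a Hahn decomposition is
  obtained by grouping atoms by sign: P = union of atoms with mu > 0, N = union of the remaining atoms.
  Atoms in P (indices): 2, 3, 5;  atoms in N (indices): 1, 4, 6
  Positive values: 4.64, 6.89, 1.38
  Negative values: -3.45, -1.65, -1.24
Step 2: mu+(X) = mu(P) = sum of positive atom values = 12.91
Step 3: mu-(X) = -mu(N) = sum of |negative atom values| = 6.34
Step 4: |mu|(X) = mu+(X) + mu-(X) = 12.91 + 6.34 = 19.25


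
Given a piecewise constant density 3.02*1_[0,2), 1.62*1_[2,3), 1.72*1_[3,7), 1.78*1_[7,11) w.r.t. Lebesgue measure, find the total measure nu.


Integrate each piece of the Radon-Nikodym derivative:
Step 1: integral_0^2 3.02 dx = 3.02*(2-0) = 3.02*2 = 6.04
Step 2: integral_2^3 1.62 dx = 1.62*(3-2) = 1.62*1 = 1.62
Step 3: integral_3^7 1.72 dx = 1.72*(7-3) = 1.72*4 = 6.88
Step 4: integral_7^11 1.78 dx = 1.78*(11-7) = 1.78*4 = 7.12
Total: 6.04 + 1.62 + 6.88 + 7.12 = 21.66


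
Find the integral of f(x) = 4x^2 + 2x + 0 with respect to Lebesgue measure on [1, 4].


The Lebesgue integral of a Riemann-integrable function agrees with the Riemann integral.
Antiderivative F(x) = (4/3)x^3 + (2/2)x^2 + 0x
F(4) = (4/3)*4^3 + (2/2)*4^2 + 0*4
     = (4/3)*64 + (2/2)*16 + 0*4
     = 85.333333 + 16 + 0
     = 101.333333
F(1) = 2.333333
Integral = F(4) - F(1) = 101.333333 - 2.333333 = 99


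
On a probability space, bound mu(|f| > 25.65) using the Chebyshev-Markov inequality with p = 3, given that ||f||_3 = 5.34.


Chebyshev/Markov inequality: mu(|f| > eps) <= (||f||_p / eps)^p
Step 1: ||f||_3 / eps = 5.34 / 25.65 = 0.208187
Step 2: Raise to power p = 3:
  (0.208187)^3 = 0.009023
Step 3: Therefore mu(|f| > 25.65) <= 0.009023


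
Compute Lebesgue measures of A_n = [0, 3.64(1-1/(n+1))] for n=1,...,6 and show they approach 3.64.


By continuity of measure from below: if A_n increases to A, then m(A_n) -> m(A).
Here A = [0, 3.64], so m(A) = 3.64
Step 1: a_1 = 3.64*(1 - 1/2) = 1.82, m(A_1) = 1.82
Step 2: a_2 = 3.64*(1 - 1/3) = 2.4267, m(A_2) = 2.4267
Step 3: a_3 = 3.64*(1 - 1/4) = 2.73, m(A_3) = 2.73
Step 4: a_4 = 3.64*(1 - 1/5) = 2.912, m(A_4) = 2.912
Step 5: a_5 = 3.64*(1 - 1/6) = 3.0333, m(A_5) = 3.0333
Step 6: a_6 = 3.64*(1 - 1/7) = 3.12, m(A_6) = 3.12
Limit: m(A_n) -> m([0,3.64]) = 3.64


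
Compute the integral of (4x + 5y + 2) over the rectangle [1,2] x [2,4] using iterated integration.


By Fubini, integrate in x first, then y.
Step 1: Fix y, integrate over x in [1,2]:
  integral(4x + 5y + 2, x=1..2)
  = 4*(2^2 - 1^2)/2 + (5y + 2)*(2 - 1)
  = 6 + (5y + 2)*1
  = 6 + 5y + 2
  = 8 + 5y
Step 2: Integrate over y in [2,4]:
  integral(8 + 5y, y=2..4)
  = 8*2 + 5*(4^2 - 2^2)/2
  = 16 + 30
  = 46


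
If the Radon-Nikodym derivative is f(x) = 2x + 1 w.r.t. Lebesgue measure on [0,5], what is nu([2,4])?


nu(A) = integral_A (dnu/dmu) dmu = integral_2^4 (2x + 1) dx
Step 1: Antiderivative F(x) = (2/2)x^2 + 1x
Step 2: F(4) = (2/2)*4^2 + 1*4 = 16 + 4 = 20
Step 3: F(2) = (2/2)*2^2 + 1*2 = 4 + 2 = 6
Step 4: nu([2,4]) = F(4) - F(2) = 20 - 6 = 14


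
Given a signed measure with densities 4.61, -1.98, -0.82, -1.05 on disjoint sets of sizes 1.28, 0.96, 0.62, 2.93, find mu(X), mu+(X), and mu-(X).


Step 1: Compute signed measure on each set:
  Set 1: 4.61 * 1.28 = 5.9008
  Set 2: -1.98 * 0.96 = -1.9008
  Set 3: -0.82 * 0.62 = -0.5084
  Set 4: -1.05 * 2.93 = -3.0765
Step 2: Total signed measure = (5.9008) + (-1.9008) + (-0.5084) + (-3.0765)
     = 0.4151
Step 3: Positive part mu+(X) = sum of positive contributions = 5.9008
Step 4: Negative part mu-(X) = |sum of negative contributions| = 5.4857


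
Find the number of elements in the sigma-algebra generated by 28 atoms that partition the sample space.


Each element of the sigma-algebra is a union of some subset of the 28 atoms.
The number of such subsets is 2^28 = 268435456.


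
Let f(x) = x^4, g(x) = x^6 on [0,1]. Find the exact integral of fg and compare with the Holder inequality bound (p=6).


Step 1: Exact integral of f*g = integral(x^10, 0, 1) = 1/11
     = 0.090909
Step 2: Holder bound with p=6, q=1.2:
  ||f||_p = (integral x^24 dx)^(1/6) = (1/25)^(1/6) = 0.584804
  ||g||_q = (integral x^7.2 dx)^(1/1.2) = (1/8.2)^(1/1.2) = 0.173176
Step 3: Holder bound = ||f||_p * ||g||_q = 0.584804 * 0.173176 = 0.101274
Verification: 0.090909 <= 0.101274 (Holder holds)


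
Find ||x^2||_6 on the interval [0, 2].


Step 1: ||f||_6 = (integral_0^2 |x^2|^6 dx)^(1/6)
     = (integral_0^2 x^12 dx)^(1/6)
Step 2: integral_0^2 x^12 dx = [x^13/(13)] from 0 to 2 = 2^13/13
     = 8192/13 = 630.153846
Step 3: ||f||_6 = (630.153846)^(1/6) = 2.928023


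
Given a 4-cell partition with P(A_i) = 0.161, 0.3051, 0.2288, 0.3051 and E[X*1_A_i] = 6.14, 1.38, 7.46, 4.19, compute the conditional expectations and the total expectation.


For each cell A_i: E[X|A_i] = E[X*1_A_i] / P(A_i)
Step 1: E[X|A_1] = 6.14 / 0.161 = 38.136646
Step 2: E[X|A_2] = 1.38 / 0.3051 = 4.523107
Step 3: E[X|A_3] = 7.46 / 0.2288 = 32.604895
Step 4: E[X|A_4] = 4.19 / 0.3051 = 13.733202
Verification: E[X] = sum E[X*1_A_i] = 6.14 + 1.38 + 7.46 + 4.19 = 19.17


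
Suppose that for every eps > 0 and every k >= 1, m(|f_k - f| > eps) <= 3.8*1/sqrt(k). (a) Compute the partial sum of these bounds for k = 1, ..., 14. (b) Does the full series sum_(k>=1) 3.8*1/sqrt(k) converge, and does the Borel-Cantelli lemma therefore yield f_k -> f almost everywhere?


Step 1: List the terms 3.8*1/sqrt(k) for k = 1 to 14:
  k=1: 3.8
  k=2: 2.687006
  k=3: 2.193931
  k=4: 1.9
  k=5: 1.699412
  k=6: 1.551344
  k=7: 1.436265
  k=8: 1.343503
  k=9: 1.266667
  k=10: 1.201666
  k=11: 1.145743
  k=12: 1.096966
  k=13: 1.05393
  k=14: 1.015593
Step 2: Partial sum = 3.8 + 2.687006 + 2.193931 + 1.9 + 1.699412 + 1.551344 + 1.436265 + 1.343503 + 1.266667 + 1.201666 + 1.145743 + 1.096966 + 1.05393 + 1.015593
     = 23.392024
Step 3: The full series sum_(k>=1) 3.8*1/sqrt(k) diverges (p-series with p = 1/2 <= 1; a nonzero constant multiple of a divergent series diverges).
Step 4: The (first) Borel-Cantelli lemma requires a summable sequence of measures, so it does not apply here;
        from this bound alone no conclusion about a.e. convergence can be drawn (convergence in measure still
        gives an a.e.-convergent subsequence, but not a.e. convergence of the whole sequence).
Conclusion: series diverges; Borel-Cantelli is inconclusive about a.e. convergence of f_k.


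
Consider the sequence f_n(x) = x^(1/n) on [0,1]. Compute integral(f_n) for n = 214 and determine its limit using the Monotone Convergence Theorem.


At n = 214: f_214(x) = x^(1/214).
Step 1: integral(x^(1/214), 0, 1) = [x^(1/214+1) / (1/214+1)] from 0 to 1
     = 1 / (1/214 + 1) = 1 / ((214+1)/214) = 214/(214+1)
     = 214/215 = 0.995349
Step 2: As n -> infinity, f_n(x) = x^(1/n) -> 1 for x in (0,1], and f_n is increasing in n.
By MCT, lim_n integral(f_n) = integral(lim_n f_n) = integral(1, 0, 1) = 1.
Step 3: Verify convergence: 214/215 = 0.995349 -> 1


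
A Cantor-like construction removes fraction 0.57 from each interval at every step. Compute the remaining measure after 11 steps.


Step 1: At each step, fraction remaining = 1 - 0.57 = 0.43
Step 2: After 11 steps, measure = (0.43)^11
Result = 9.292937e-05


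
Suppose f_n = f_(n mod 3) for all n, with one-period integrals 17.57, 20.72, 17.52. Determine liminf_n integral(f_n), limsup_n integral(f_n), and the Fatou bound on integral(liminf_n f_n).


The sequence (integral(f_n)) is periodic with period 3, repeating the values 17.57, 20.72, 17.52 indefinitely.
Step 1: For a periodic sequence, every tail (a_m, a_(m+1), ...) contains all 3 period values infinitely often.
Step 2: Hence inf of every tail = min of the period values = min(17.57, 20.72, 17.52) = 17.52.
        liminf_n integral(f_n) = sup over m of (inf of tail from m) = 17.52.
Step 3: Similarly sup of every tail = max of the period values = 20.72.
        limsup_n integral(f_n) = 20.72.
Step 4: Fatou's lemma: integral(liminf_n f_n) <= liminf_n integral(f_n) = 17.52.
        So the integral of the pointwise liminf is at most 17.52.


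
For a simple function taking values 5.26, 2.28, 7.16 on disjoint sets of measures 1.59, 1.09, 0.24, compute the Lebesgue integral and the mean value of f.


Step 1: Integral = sum(value_i * measure_i)
= 5.26*1.59 + 2.28*1.09 + 7.16*0.24
= 8.3634 + 2.4852 + 1.7184
= 12.567
Step 2: Total measure of domain = 1.59 + 1.09 + 0.24 = 2.92
Step 3: Average value = 12.567 / 2.92 = 4.303767


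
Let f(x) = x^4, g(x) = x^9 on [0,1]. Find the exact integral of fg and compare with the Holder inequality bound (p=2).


Step 1: Exact integral of f*g = integral(x^13, 0, 1) = 1/14
     = 0.071429
Step 2: Holder bound with p=2, q=2:
  ||f||_p = (integral x^8 dx)^(1/2) = (1/9)^(1/2) = 0.333333
  ||g||_q = (integral x^18 dx)^(1/2) = (1/19)^(1/2) = 0.229416
Step 3: Holder bound = ||f||_p * ||g||_q = 0.333333 * 0.229416 = 0.076472
Verification: 0.071429 <= 0.076472 (Holder holds)


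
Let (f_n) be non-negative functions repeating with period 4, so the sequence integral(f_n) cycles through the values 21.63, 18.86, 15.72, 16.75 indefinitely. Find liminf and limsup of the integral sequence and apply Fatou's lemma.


The sequence (integral(f_n)) is periodic with period 4, repeating the values 21.63, 18.86, 15.72, 16.75 indefinitely.
Step 1: For a periodic sequence, every tail (a_m, a_(m+1), ...) contains all 4 period values infinitely often.
Step 2: Hence inf of every tail = min of the period values = min(21.63, 18.86, 15.72, 16.75) = 15.72.
        liminf_n integral(f_n) = sup over m of (inf of tail from m) = 15.72.
Step 3: Similarly sup of every tail = max of the period values = 21.63.
        limsup_n integral(f_n) = 21.63.
Step 4: Fatou's lemma: integral(liminf_n f_n) <= liminf_n integral(f_n) = 15.72.
        So the integral of the pointwise liminf is at most 15.72.


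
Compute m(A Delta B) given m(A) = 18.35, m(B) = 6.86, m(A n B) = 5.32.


m(A Delta B) = m(A) + m(B) - 2*m(A n B)
= 18.35 + 6.86 - 2*5.32
= 18.35 + 6.86 - 10.64
= 14.57


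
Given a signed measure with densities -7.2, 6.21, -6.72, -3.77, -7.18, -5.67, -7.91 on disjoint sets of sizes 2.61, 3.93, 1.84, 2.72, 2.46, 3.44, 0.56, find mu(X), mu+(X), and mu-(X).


Step 1: Compute signed measure on each set:
  Set 1: -7.2 * 2.61 = -18.792
  Set 2: 6.21 * 3.93 = 24.4053
  Set 3: -6.72 * 1.84 = -12.3648
  Set 4: -3.77 * 2.72 = -10.2544
  Set 5: -7.18 * 2.46 = -17.6628
  Set 6: -5.67 * 3.44 = -19.5048
  Set 7: -7.91 * 0.56 = -4.4296
Step 2: Total signed measure = (-18.792) + (24.4053) + (-12.3648) + (-10.2544) + (-17.6628) + (-19.5048) + (-4.4296)
     = -58.6031
Step 3: Positive part mu+(X) = sum of positive contributions = 24.4053
Step 4: Negative part mu-(X) = |sum of negative contributions| = 83.0084


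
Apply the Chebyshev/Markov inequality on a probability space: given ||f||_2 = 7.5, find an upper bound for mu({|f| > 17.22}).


Chebyshev/Markov inequality: mu(|f| > eps) <= (||f||_p / eps)^p
Step 1: ||f||_2 / eps = 7.5 / 17.22 = 0.43554
Step 2: Raise to power p = 2:
  (0.43554)^2 = 0.189695
Step 3: Therefore mu(|f| > 17.22) <= 0.189695


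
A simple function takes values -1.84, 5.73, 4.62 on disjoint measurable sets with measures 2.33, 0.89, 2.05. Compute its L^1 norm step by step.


Step 1: Compute |f_i|^1 for each value:
  |-1.84|^1 = 1.84
  |5.73|^1 = 5.73
  |4.62|^1 = 4.62
Step 2: Multiply by measures and sum:
  1.84 * 2.33 = 4.2872
  5.73 * 0.89 = 5.0997
  4.62 * 2.05 = 9.471
Sum = 4.2872 + 5.0997 + 9.471 = 18.8579
Step 3: Take the p-th root:
||f||_1 = (18.8579)^(1/1) = 18.8579


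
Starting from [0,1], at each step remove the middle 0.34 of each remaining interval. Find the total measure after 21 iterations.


Step 1: At each step, fraction remaining = 1 - 0.34 = 0.66
Step 2: After 21 steps, measure = (0.66)^21
Result = 1.623389e-04


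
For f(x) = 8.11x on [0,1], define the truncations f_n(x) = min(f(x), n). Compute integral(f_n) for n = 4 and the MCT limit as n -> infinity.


f(x) = 8.11x on [0,1]; f_n(x) = min(8.11x, n). At n = 4:
Step 1: f(x) reaches 4 at x = 4/8.11 = 0.493218
Step 2: integral(f_4) = integral(8.11x, 0, 0.493218) + integral(4, 0.493218, 1)
       = 8.11*0.493218^2/2 + 4*(1 - 0.493218)
       = 0.986436 + 2.027127
       = 3.013564
Step 3: As n -> infinity, f_n increases to f, so by MCT integral(f_n) -> integral(f) = 8.11/2 = 4.055.
Convergence: integral(f_4) = 3.013564 -> 4.055 as n -> infinity


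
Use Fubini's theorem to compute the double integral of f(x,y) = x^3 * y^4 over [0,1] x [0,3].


By Fubini's theorem, the double integral factors as a product of single integrals:
Step 1: integral_0^1 x^3 dx = [x^4/4] from 0 to 1
     = 1^4/4 = 0.25
Step 2: integral_0^3 y^4 dy = [y^5/5] from 0 to 3
     = 3^5/5 = 48.6
Step 3: Double integral = 0.25 * 48.6 = 12.15


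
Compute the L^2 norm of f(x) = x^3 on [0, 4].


Step 1: ||f||_2 = (integral_0^4 |x^3|^2 dx)^(1/2)
     = (integral_0^4 x^6 dx)^(1/2)
Step 2: integral_0^4 x^6 dx = [x^7/(7)] from 0 to 4 = 4^7/7
     = 16384/7 = 2340.571429
Step 3: ||f||_2 = (2340.571429)^(1/2) = 48.379453


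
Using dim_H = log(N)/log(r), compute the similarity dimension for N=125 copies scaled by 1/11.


For a self-similar set with N copies scaled by 1/r:
dim_H = log(N)/log(r) = log(125)/log(11)
= 4.828314/2.397895
= 2.013563


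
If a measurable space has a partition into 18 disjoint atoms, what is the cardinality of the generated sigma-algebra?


Each element of the sigma-algebra is a union of some subset of the 18 atoms.
The number of such subsets is 2^18 = 262144.


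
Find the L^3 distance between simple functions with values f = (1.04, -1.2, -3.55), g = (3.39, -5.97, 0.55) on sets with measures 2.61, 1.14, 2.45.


Step 1: Compute differences f_i - g_i:
  1.04 - 3.39 = -2.35
  -1.2 - -5.97 = 4.77
  -3.55 - 0.55 = -4.1
Step 2: Compute |diff|^3 * measure for each set:
  |-2.35|^3 * 2.61 = 12.977875 * 2.61 = 33.872254
  |4.77|^3 * 1.14 = 108.531333 * 1.14 = 123.72572
  |-4.1|^3 * 2.45 = 68.921 * 2.45 = 168.85645
Step 3: Sum = 326.454423
Step 4: ||f-g||_3 = (326.454423)^(1/3) = 6.885585


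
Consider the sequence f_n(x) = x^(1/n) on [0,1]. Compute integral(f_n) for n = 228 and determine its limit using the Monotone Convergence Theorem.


At n = 228: f_228(x) = x^(1/228).
Step 1: integral(x^(1/228), 0, 1) = [x^(1/228+1) / (1/228+1)] from 0 to 1
     = 1 / (1/228 + 1) = 1 / ((228+1)/228) = 228/(228+1)
     = 228/229 = 0.995633
Step 2: As n -> infinity, f_n(x) = x^(1/n) -> 1 for x in (0,1], and f_n is increasing in n.
By MCT, lim_n integral(f_n) = integral(lim_n f_n) = integral(1, 0, 1) = 1.
Step 3: Verify convergence: 228/229 = 0.995633 -> 1


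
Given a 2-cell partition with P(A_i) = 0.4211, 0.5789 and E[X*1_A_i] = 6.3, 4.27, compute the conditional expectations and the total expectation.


For each cell A_i: E[X|A_i] = E[X*1_A_i] / P(A_i)
Step 1: E[X|A_1] = 6.3 / 0.4211 = 14.960817
Step 2: E[X|A_2] = 4.27 / 0.5789 = 7.376058
Verification: E[X] = sum E[X*1_A_i] = 6.3 + 4.27 = 10.57


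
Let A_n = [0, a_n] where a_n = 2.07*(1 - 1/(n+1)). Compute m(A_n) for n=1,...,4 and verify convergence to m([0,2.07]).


By continuity of measure from below: if A_n increases to A, then m(A_n) -> m(A).
Here A = [0, 2.07], so m(A) = 2.07
Step 1: a_1 = 2.07*(1 - 1/2) = 1.035, m(A_1) = 1.035
Step 2: a_2 = 2.07*(1 - 1/3) = 1.38, m(A_2) = 1.38
Step 3: a_3 = 2.07*(1 - 1/4) = 1.5525, m(A_3) = 1.5525
Step 4: a_4 = 2.07*(1 - 1/5) = 1.656, m(A_4) = 1.656
Limit: m(A_n) -> m([0,2.07]) = 2.07


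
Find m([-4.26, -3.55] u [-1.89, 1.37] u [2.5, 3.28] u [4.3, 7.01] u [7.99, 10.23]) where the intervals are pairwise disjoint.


For pairwise disjoint intervals, m(union) = sum of lengths.
= (-3.55 - -4.26) + (1.37 - -1.89) + (3.28 - 2.5) + (7.01 - 4.3) + (10.23 - 7.99)
= 0.71 + 3.26 + 0.78 + 2.71 + 2.24
= 9.7


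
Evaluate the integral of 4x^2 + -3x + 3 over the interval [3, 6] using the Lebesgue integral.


The Lebesgue integral of a Riemann-integrable function agrees with the Riemann integral.
Antiderivative F(x) = (4/3)x^3 + (-3/2)x^2 + 3x
F(6) = (4/3)*6^3 + (-3/2)*6^2 + 3*6
     = (4/3)*216 + (-3/2)*36 + 3*6
     = 288 + -54 + 18
     = 252
F(3) = 31.5
Integral = F(6) - F(3) = 252 - 31.5 = 220.5


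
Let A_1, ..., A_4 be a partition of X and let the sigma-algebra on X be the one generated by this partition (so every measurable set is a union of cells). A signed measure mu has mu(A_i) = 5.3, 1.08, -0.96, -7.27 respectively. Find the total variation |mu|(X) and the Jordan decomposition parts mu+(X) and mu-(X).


Step 1: Every measurable set is a union of atoms (the cells / points), so a Hahn decomposition is
  obtained by grouping atoms by sign: P = union of atoms with mu > 0, N = union of the remaining atoms.
  Atoms in P (indices): 1, 2;  atoms in N (indices): 3, 4
  Positive values: 5.3, 1.08
  Negative values: -0.96, -7.27
Step 2: mu+(X) = mu(P) = sum of positive atom values = 6.38
Step 3: mu-(X) = -mu(N) = sum of |negative atom values| = 8.23
Step 4: |mu|(X) = mu+(X) + mu-(X) = 6.38 + 8.23 = 14.61


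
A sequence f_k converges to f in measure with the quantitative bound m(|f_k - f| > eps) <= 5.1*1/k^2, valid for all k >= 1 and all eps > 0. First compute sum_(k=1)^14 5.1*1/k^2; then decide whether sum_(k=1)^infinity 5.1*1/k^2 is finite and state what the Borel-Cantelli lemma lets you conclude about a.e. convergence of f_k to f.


Step 1: List the terms 5.1*1/k^2 for k = 1 to 14:
  k=1: 5.1
  k=2: 1.275
  k=3: 0.566667
  k=4: 0.31875
  k=5: 0.204
  k=6: 0.141667
  k=7: 0.104082
  k=8: 0.079687
  k=9: 0.062963
  k=10: 0.051
  k=11: 0.042149
  k=12: 0.035417
  k=13: 0.030178
  k=14: 0.02602
Step 2: Partial sum = 5.1 + 1.275 + 0.566667 + 0.31875 + 0.204 + 0.141667 + 0.104082 + 0.079687 + 0.062963 + 0.051 + 0.042149 + 0.035417 + 0.030178 + 0.02602
     = 8.037579
Step 3: The full series sum_(k>=1) 5.1*1/k^2 converges (p-series with p = 2 > 1; a constant multiple of a convergent series converges).
Step 4: Fix eps > 0. Since sum_k m(|f_k - f| > eps) < infinity, the Borel-Cantelli lemma gives
        m(limsup_k {|f_k - f| > eps}) = 0, i.e. for a.e. x, |f_k(x) - f(x)| <= eps for all large k.
        Applying this with eps = 1/j for j = 1, 2, ... and intersecting the countably many full-measure sets,
        for a.e. x we get limsup_k |f_k(x) - f(x)| <= 1/j for every j, hence f_k -> f almost everywhere.
Conclusion: series converges; Borel-Cantelli yields f_k -> f a.e.


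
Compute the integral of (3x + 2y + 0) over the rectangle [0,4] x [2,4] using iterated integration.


By Fubini, integrate in x first, then y.
Step 1: Fix y, integrate over x in [0,4]:
  integral(3x + 2y + 0, x=0..4)
  = 3*(4^2 - 0^2)/2 + (2y + 0)*(4 - 0)
  = 24 + (2y + 0)*4
  = 24 + 8y + 0
  = 24 + 8y
Step 2: Integrate over y in [2,4]:
  integral(24 + 8y, y=2..4)
  = 24*2 + 8*(4^2 - 2^2)/2
  = 48 + 48
  = 96


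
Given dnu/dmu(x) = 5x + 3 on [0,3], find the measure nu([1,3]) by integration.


nu(A) = integral_A (dnu/dmu) dmu = integral_1^3 (5x + 3) dx
Step 1: Antiderivative F(x) = (5/2)x^2 + 3x
Step 2: F(3) = (5/2)*3^2 + 3*3 = 22.5 + 9 = 31.5
Step 3: F(1) = (5/2)*1^2 + 3*1 = 2.5 + 3 = 5.5
Step 4: nu([1,3]) = F(3) - F(1) = 31.5 - 5.5 = 26


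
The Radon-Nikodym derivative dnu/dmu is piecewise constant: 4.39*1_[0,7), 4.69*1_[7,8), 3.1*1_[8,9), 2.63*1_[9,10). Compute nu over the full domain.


Integrate each piece of the Radon-Nikodym derivative:
Step 1: integral_0^7 4.39 dx = 4.39*(7-0) = 4.39*7 = 30.73
Step 2: integral_7^8 4.69 dx = 4.69*(8-7) = 4.69*1 = 4.69
Step 3: integral_8^9 3.1 dx = 3.1*(9-8) = 3.1*1 = 3.1
Step 4: integral_9^10 2.63 dx = 2.63*(10-9) = 2.63*1 = 2.63
Total: 30.73 + 4.69 + 3.1 + 2.63 = 41.15


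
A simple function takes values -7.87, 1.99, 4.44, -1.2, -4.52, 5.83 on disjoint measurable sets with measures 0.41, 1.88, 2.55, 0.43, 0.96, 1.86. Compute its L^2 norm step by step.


Step 1: Compute |f_i|^2 for each value:
  |-7.87|^2 = 61.9369
  |1.99|^2 = 3.9601
  |4.44|^2 = 19.7136
  |-1.2|^2 = 1.44
  |-4.52|^2 = 20.4304
  |5.83|^2 = 33.9889
Step 2: Multiply by measures and sum:
  61.9369 * 0.41 = 25.394129
  3.9601 * 1.88 = 7.444988
  19.7136 * 2.55 = 50.26968
  1.44 * 0.43 = 0.6192
  20.4304 * 0.96 = 19.613184
  33.9889 * 1.86 = 63.219354
Sum = 25.394129 + 7.444988 + 50.26968 + 0.6192 + 19.613184 + 63.219354 = 166.560535
Step 3: Take the p-th root:
||f||_2 = (166.560535)^(1/2) = 12.905833


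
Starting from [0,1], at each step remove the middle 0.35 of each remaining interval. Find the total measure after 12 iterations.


Step 1: At each step, fraction remaining = 1 - 0.35 = 0.65
Step 2: After 12 steps, measure = (0.65)^12
Result = 0.005688


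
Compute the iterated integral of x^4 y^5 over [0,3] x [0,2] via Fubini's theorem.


By Fubini's theorem, the double integral factors as a product of single integrals:
Step 1: integral_0^3 x^4 dx = [x^5/5] from 0 to 3
     = 3^5/5 = 48.6
Step 2: integral_0^2 y^5 dy = [y^6/6] from 0 to 2
     = 2^6/6 = 10.666667
Step 3: Double integral = 48.6 * 10.666667 = 518.4


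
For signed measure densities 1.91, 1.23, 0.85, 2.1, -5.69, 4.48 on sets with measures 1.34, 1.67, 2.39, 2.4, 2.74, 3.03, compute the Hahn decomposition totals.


Step 1: Compute signed measure on each set:
  Set 1: 1.91 * 1.34 = 2.5594
  Set 2: 1.23 * 1.67 = 2.0541
  Set 3: 0.85 * 2.39 = 2.0315
  Set 4: 2.1 * 2.4 = 5.04
  Set 5: -5.69 * 2.74 = -15.5906
  Set 6: 4.48 * 3.03 = 13.5744
Step 2: Total signed measure = (2.5594) + (2.0541) + (2.0315) + (5.04) + (-15.5906) + (13.5744)
     = 9.6688
Step 3: Positive part mu+(X) = sum of positive contributions = 25.2594
Step 4: Negative part mu-(X) = |sum of negative contributions| = 15.5906


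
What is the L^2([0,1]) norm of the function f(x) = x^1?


Step 1: ||f||_2 = (integral_0^1 |x^1|^2 dx)^(1/2)
     = (integral_0^1 x^2 dx)^(1/2)
Step 2: integral_0^1 x^2 dx = [x^3/(3)] from 0 to 1 = 1^3/3
     = 1/3 = 0.333333
Step 3: ||f||_2 = (0.333333)^(1/2) = 0.57735


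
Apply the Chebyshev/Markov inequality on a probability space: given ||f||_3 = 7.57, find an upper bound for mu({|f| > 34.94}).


Chebyshev/Markov inequality: mu(|f| > eps) <= (||f||_p / eps)^p
Step 1: ||f||_3 / eps = 7.57 / 34.94 = 0.216657
Step 2: Raise to power p = 3:
  (0.216657)^3 = 0.01017
Step 3: Therefore mu(|f| > 34.94) <= 0.01017


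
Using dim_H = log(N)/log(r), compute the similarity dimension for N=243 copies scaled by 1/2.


For a self-similar set with N copies scaled by 1/r:
dim_H = log(N)/log(r) = log(243)/log(2)
= 5.493061/0.693147
= 7.924813


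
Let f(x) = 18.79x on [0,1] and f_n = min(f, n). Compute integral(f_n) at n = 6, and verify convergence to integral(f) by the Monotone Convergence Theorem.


f(x) = 18.79x on [0,1]; f_n(x) = min(18.79x, n). At n = 6:
Step 1: f(x) reaches 6 at x = 6/18.79 = 0.319319
Step 2: integral(f_6) = integral(18.79x, 0, 0.319319) + integral(6, 0.319319, 1)
       = 18.79*0.319319^2/2 + 6*(1 - 0.319319)
       = 0.957956 + 4.084087
       = 5.042044
Step 3: As n -> infinity, f_n increases to f, so by MCT integral(f_n) -> integral(f) = 18.79/2 = 9.395.
Convergence: integral(f_6) = 5.042044 -> 9.395 as n -> infinity


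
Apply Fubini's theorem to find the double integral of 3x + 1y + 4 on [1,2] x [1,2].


By Fubini, integrate in x first, then y.
Step 1: Fix y, integrate over x in [1,2]:
  integral(3x + 1y + 4, x=1..2)
  = 3*(2^2 - 1^2)/2 + (1y + 4)*(2 - 1)
  = 4.5 + (1y + 4)*1
  = 4.5 + 1y + 4
  = 8.5 + 1y
Step 2: Integrate over y in [1,2]:
  integral(8.5 + 1y, y=1..2)
  = 8.5*1 + 1*(2^2 - 1^2)/2
  = 8.5 + 1.5
  = 10


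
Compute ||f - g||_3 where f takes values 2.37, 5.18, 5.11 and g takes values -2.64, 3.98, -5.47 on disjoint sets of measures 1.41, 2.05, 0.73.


Step 1: Compute differences f_i - g_i:
  2.37 - -2.64 = 5.01
  5.18 - 3.98 = 1.2
  5.11 - -5.47 = 10.58
Step 2: Compute |diff|^3 * measure for each set:
  |5.01|^3 * 1.41 = 125.751501 * 1.41 = 177.309616
  |1.2|^3 * 2.05 = 1.728 * 2.05 = 3.5424
  |10.58|^3 * 0.73 = 1184.287112 * 0.73 = 864.529592
Step 3: Sum = 1045.381608
Step 4: ||f-g||_3 = (1045.381608)^(1/3) = 10.14904


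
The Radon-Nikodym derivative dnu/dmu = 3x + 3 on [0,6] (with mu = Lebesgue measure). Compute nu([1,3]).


nu(A) = integral_A (dnu/dmu) dmu = integral_1^3 (3x + 3) dx
Step 1: Antiderivative F(x) = (3/2)x^2 + 3x
Step 2: F(3) = (3/2)*3^2 + 3*3 = 13.5 + 9 = 22.5
Step 3: F(1) = (3/2)*1^2 + 3*1 = 1.5 + 3 = 4.5
Step 4: nu([1,3]) = F(3) - F(1) = 22.5 - 4.5 = 18


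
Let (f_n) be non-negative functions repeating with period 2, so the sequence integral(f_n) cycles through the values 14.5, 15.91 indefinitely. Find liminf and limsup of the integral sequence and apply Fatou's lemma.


The sequence (integral(f_n)) is periodic with period 2, repeating the values 14.5, 15.91 indefinitely.
Step 1: For a periodic sequence, every tail (a_m, a_(m+1), ...) contains all 2 period values infinitely often.
Step 2: Hence inf of every tail = min of the period values = min(14.5, 15.91) = 14.5.
        liminf_n integral(f_n) = sup over m of (inf of tail from m) = 14.5.
Step 3: Similarly sup of every tail = max of the period values = 15.91.
        limsup_n integral(f_n) = 15.91.
Step 4: Fatou's lemma: integral(liminf_n f_n) <= liminf_n integral(f_n) = 14.5.
        So the integral of the pointwise liminf is at most 14.5.


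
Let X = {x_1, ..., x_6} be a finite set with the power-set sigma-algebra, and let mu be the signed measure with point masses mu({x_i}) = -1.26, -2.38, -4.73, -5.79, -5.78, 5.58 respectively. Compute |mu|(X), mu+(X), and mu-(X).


Step 1: Every measurable set is a union of atoms (the cells / points), so a Hahn decomposition is
  obtained by grouping atoms by sign: P = union of atoms with mu > 0, N = union of the remaining atoms.
  Atoms in P (indices): 6;  atoms in N (indices): 1, 2, 3, 4, 5
  Positive values: 5.58
  Negative values: -1.26, -2.38, -4.73, -5.79, -5.78
Step 2: mu+(X) = mu(P) = sum of positive atom values = 5.58
Step 3: mu-(X) = -mu(N) = sum of |negative atom values| = 19.94
Step 4: |mu|(X) = mu+(X) + mu-(X) = 5.58 + 19.94 = 25.52


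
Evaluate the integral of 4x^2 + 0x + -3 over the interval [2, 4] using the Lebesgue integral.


The Lebesgue integral of a Riemann-integrable function agrees with the Riemann integral.
Antiderivative F(x) = (4/3)x^3 + (0/2)x^2 + -3x
F(4) = (4/3)*4^3 + (0/2)*4^2 + -3*4
     = (4/3)*64 + (0/2)*16 + -3*4
     = 85.333333 + 0.0 + -12
     = 73.333333
F(2) = 4.666667
Integral = F(4) - F(2) = 73.333333 - 4.666667 = 68.666667


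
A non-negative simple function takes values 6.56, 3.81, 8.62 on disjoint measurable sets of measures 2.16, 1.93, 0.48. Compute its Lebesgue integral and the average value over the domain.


Step 1: Integral = sum(value_i * measure_i)
= 6.56*2.16 + 3.81*1.93 + 8.62*0.48
= 14.1696 + 7.3533 + 4.1376
= 25.6605
Step 2: Total measure of domain = 2.16 + 1.93 + 0.48 = 4.57
Step 3: Average value = 25.6605 / 4.57 = 5.614989


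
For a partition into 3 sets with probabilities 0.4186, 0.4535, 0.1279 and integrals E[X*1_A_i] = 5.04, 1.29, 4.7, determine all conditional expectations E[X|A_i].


For each cell A_i: E[X|A_i] = E[X*1_A_i] / P(A_i)
Step 1: E[X|A_1] = 5.04 / 0.4186 = 12.040134
Step 2: E[X|A_2] = 1.29 / 0.4535 = 2.844542
Step 3: E[X|A_3] = 4.7 / 0.1279 = 36.747459
Verification: E[X] = sum E[X*1_A_i] = 5.04 + 1.29 + 4.7 = 11.03


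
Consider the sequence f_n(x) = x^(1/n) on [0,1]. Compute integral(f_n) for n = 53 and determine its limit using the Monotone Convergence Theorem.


At n = 53: f_53(x) = x^(1/53).
Step 1: integral(x^(1/53), 0, 1) = [x^(1/53+1) / (1/53+1)] from 0 to 1
     = 1 / (1/53 + 1) = 1 / ((53+1)/53) = 53/(53+1)
     = 53/54 = 0.981481
Step 2: As n -> infinity, f_n(x) = x^(1/n) -> 1 for x in (0,1], and f_n is increasing in n.
By MCT, lim_n integral(f_n) = integral(lim_n f_n) = integral(1, 0, 1) = 1.
Step 3: Verify convergence: 53/54 = 0.981481 -> 1


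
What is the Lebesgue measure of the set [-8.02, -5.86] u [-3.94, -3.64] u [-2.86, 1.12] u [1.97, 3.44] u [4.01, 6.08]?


For pairwise disjoint intervals, m(union) = sum of lengths.
= (-5.86 - -8.02) + (-3.64 - -3.94) + (1.12 - -2.86) + (3.44 - 1.97) + (6.08 - 4.01)
= 2.16 + 0.3 + 3.98 + 1.47 + 2.07
= 9.98


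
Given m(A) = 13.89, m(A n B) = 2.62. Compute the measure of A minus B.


m(A \ B) = m(A) - m(A n B)
= 13.89 - 2.62
= 11.27


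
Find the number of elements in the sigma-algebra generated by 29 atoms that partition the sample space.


Each element of the sigma-algebra is a union of some subset of the 29 atoms.
The number of such subsets is 2^29 = 536870912.


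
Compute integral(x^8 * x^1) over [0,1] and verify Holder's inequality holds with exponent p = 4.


Step 1: Exact integral of f*g = integral(x^9, 0, 1) = 1/10
     = 0.1
Step 2: Holder bound with p=4, q=1.333333:
  ||f||_p = (integral x^32 dx)^(1/4) = (1/33)^(1/4) = 0.417226
  ||g||_q = (integral x^1.333333 dx)^(1/1.333333) = (1/2.333333)^(1/1.333333) = 0.529685
Step 3: Holder bound = ||f||_p * ||g||_q = 0.417226 * 0.529685 = 0.220998
Verification: 0.1 <= 0.220998 (Holder holds)


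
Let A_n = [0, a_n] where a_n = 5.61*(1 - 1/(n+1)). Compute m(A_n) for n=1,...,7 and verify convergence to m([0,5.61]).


By continuity of measure from below: if A_n increases to A, then m(A_n) -> m(A).
Here A = [0, 5.61], so m(A) = 5.61
Step 1: a_1 = 5.61*(1 - 1/2) = 2.805, m(A_1) = 2.805
Step 2: a_2 = 5.61*(1 - 1/3) = 3.74, m(A_2) = 3.74
Step 3: a_3 = 5.61*(1 - 1/4) = 4.2075, m(A_3) = 4.2075
Step 4: a_4 = 5.61*(1 - 1/5) = 4.488, m(A_4) = 4.488
Step 5: a_5 = 5.61*(1 - 1/6) = 4.675, m(A_5) = 4.675
Step 6: a_6 = 5.61*(1 - 1/7) = 4.8086, m(A_6) = 4.8086
Step 7: a_7 = 5.61*(1 - 1/8) = 4.9088, m(A_7) = 4.9088
Limit: m(A_n) -> m([0,5.61]) = 5.61


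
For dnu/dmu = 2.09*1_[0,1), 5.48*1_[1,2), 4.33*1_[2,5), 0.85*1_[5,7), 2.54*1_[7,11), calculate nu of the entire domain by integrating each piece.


Integrate each piece of the Radon-Nikodym derivative:
Step 1: integral_0^1 2.09 dx = 2.09*(1-0) = 2.09*1 = 2.09
Step 2: integral_1^2 5.48 dx = 5.48*(2-1) = 5.48*1 = 5.48
Step 3: integral_2^5 4.33 dx = 4.33*(5-2) = 4.33*3 = 12.99
Step 4: integral_5^7 0.85 dx = 0.85*(7-5) = 0.85*2 = 1.7
Step 5: integral_7^11 2.54 dx = 2.54*(11-7) = 2.54*4 = 10.16
Total: 2.09 + 5.48 + 12.99 + 1.7 + 10.16 = 32.42


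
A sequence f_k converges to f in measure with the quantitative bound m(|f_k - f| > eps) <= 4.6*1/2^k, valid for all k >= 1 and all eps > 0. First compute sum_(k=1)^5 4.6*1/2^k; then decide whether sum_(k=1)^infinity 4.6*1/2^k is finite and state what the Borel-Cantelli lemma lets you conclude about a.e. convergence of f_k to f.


Step 1: List the terms 4.6*1/2^k for k = 1 to 5:
  k=1: 2.3
  k=2: 1.15
  k=3: 0.575
  k=4: 0.2875
  k=5: 0.14375
Step 2: Partial sum = 2.3 + 1.15 + 0.575 + 0.2875 + 0.14375
     = 4.45625
Step 3: The full series sum_(k>=1) 4.6*1/2^k converges (geometric series with ratio 1/2 < 1; a constant multiple of a convergent series converges).
Step 4: Fix eps > 0. Since sum_k m(|f_k - f| > eps) < infinity, the Borel-Cantelli lemma gives
        m(limsup_k {|f_k - f| > eps}) = 0, i.e. for a.e. x, |f_k(x) - f(x)| <= eps for all large k.
        Applying this with eps = 1/j for j = 1, 2, ... and intersecting the countably many full-measure sets,
        for a.e. x we get limsup_k |f_k(x) - f(x)| <= 1/j for every j, hence f_k -> f almost everywhere.
Conclusion: series converges; Borel-Cantelli yields f_k -> f a.e.


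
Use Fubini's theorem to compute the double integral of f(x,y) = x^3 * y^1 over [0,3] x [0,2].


By Fubini's theorem, the double integral factors as a product of single integrals:
Step 1: integral_0^3 x^3 dx = [x^4/4] from 0 to 3
     = 3^4/4 = 20.25
Step 2: integral_0^2 y^1 dy = [y^2/2] from 0 to 2
     = 2^2/2 = 2
Step 3: Double integral = 20.25 * 2 = 40.5


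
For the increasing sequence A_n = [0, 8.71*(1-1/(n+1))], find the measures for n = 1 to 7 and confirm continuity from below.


By continuity of measure from below: if A_n increases to A, then m(A_n) -> m(A).
Here A = [0, 8.71], so m(A) = 8.71
Step 1: a_1 = 8.71*(1 - 1/2) = 4.355, m(A_1) = 4.355
Step 2: a_2 = 8.71*(1 - 1/3) = 5.8067, m(A_2) = 5.8067
Step 3: a_3 = 8.71*(1 - 1/4) = 6.5325, m(A_3) = 6.5325
Step 4: a_4 = 8.71*(1 - 1/5) = 6.968, m(A_4) = 6.968
Step 5: a_5 = 8.71*(1 - 1/6) = 7.2583, m(A_5) = 7.2583
Step 6: a_6 = 8.71*(1 - 1/7) = 7.4657, m(A_6) = 7.4657
Step 7: a_7 = 8.71*(1 - 1/8) = 7.6213, m(A_7) = 7.6213
Limit: m(A_n) -> m([0,8.71]) = 8.71


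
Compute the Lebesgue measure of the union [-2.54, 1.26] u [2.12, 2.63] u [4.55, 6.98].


For pairwise disjoint intervals, m(union) = sum of lengths.
= (1.26 - -2.54) + (2.63 - 2.12) + (6.98 - 4.55)
= 3.8 + 0.51 + 2.43
= 6.74


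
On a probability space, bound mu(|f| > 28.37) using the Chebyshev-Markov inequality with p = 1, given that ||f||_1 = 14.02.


Chebyshev/Markov inequality: mu(|f| > eps) <= (||f||_p / eps)^p
Step 1: ||f||_1 / eps = 14.02 / 28.37 = 0.494184
Step 2: Raise to power p = 1:
  (0.494184)^1 = 0.494184
Step 3: Therefore mu(|f| > 28.37) <= 0.494184


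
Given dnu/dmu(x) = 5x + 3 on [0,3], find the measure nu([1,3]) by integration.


nu(A) = integral_A (dnu/dmu) dmu = integral_1^3 (5x + 3) dx
Step 1: Antiderivative F(x) = (5/2)x^2 + 3x
Step 2: F(3) = (5/2)*3^2 + 3*3 = 22.5 + 9 = 31.5
Step 3: F(1) = (5/2)*1^2 + 3*1 = 2.5 + 3 = 5.5
Step 4: nu([1,3]) = F(3) - F(1) = 31.5 - 5.5 = 26


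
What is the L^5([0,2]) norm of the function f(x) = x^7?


Step 1: ||f||_5 = (integral_0^2 |x^7|^5 dx)^(1/5)
     = (integral_0^2 x^35 dx)^(1/5)
Step 2: integral_0^2 x^35 dx = [x^36/(36)] from 0 to 2 = 2^36/36
     = 68719476736/36 = 1.908874e+09
Step 3: ||f||_5 = (1.908874e+09)^(1/5) = 71.805129


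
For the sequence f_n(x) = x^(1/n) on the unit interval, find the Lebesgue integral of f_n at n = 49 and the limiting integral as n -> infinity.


At n = 49: f_49(x) = x^(1/49).
Step 1: integral(x^(1/49), 0, 1) = [x^(1/49+1) / (1/49+1)] from 0 to 1
     = 1 / (1/49 + 1) = 1 / ((49+1)/49) = 49/(49+1)
     = 49/50 = 0.98
Step 2: As n -> infinity, f_n(x) = x^(1/n) -> 1 for x in (0,1], and f_n is increasing in n.
By MCT, lim_n integral(f_n) = integral(lim_n f_n) = integral(1, 0, 1) = 1.
Step 3: Verify convergence: 49/50 = 0.98 -> 1


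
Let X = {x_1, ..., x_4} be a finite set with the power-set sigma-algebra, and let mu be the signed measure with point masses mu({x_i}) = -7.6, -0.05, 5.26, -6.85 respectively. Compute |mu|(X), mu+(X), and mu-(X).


Step 1: Every measurable set is a union of atoms (the cells / points), so a Hahn decomposition is
  obtained by grouping atoms by sign: P = union of atoms with mu > 0, N = union of the remaining atoms.
  Atoms in P (indices): 3;  atoms in N (indices): 1, 2, 4
  Positive values: 5.26
  Negative values: -7.6, -0.05, -6.85
Step 2: mu+(X) = mu(P) = sum of positive atom values = 5.26
Step 3: mu-(X) = -mu(N) = sum of |negative atom values| = 14.5
Step 4: |mu|(X) = mu+(X) + mu-(X) = 5.26 + 14.5 = 19.76


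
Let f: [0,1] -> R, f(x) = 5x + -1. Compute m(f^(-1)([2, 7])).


f^(-1)([2, 7]) = {x : 2 <= 5x + -1 <= 7}
Solving: (2 - -1)/5 <= x <= (7 - -1)/5
= [0.6, 1.6]
Intersecting with [0,1]: [0.6, 1]
Measure = 1 - 0.6 = 0.4


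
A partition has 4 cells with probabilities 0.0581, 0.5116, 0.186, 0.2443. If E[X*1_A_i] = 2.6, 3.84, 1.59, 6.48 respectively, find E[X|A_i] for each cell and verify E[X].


For each cell A_i: E[X|A_i] = E[X*1_A_i] / P(A_i)
Step 1: E[X|A_1] = 2.6 / 0.0581 = 44.75043
Step 2: E[X|A_2] = 3.84 / 0.5116 = 7.505864
Step 3: E[X|A_3] = 1.59 / 0.186 = 8.548387
Step 4: E[X|A_4] = 6.48 / 0.2443 = 26.524765
Verification: E[X] = sum E[X*1_A_i] = 2.6 + 3.84 + 1.59 + 6.48 = 14.51


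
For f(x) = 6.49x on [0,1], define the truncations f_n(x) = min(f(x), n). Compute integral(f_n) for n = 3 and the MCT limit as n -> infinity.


f(x) = 6.49x on [0,1]; f_n(x) = min(6.49x, n). At n = 3:
Step 1: f(x) reaches 3 at x = 3/6.49 = 0.46225
Step 2: integral(f_3) = integral(6.49x, 0, 0.46225) + integral(3, 0.46225, 1)
       = 6.49*0.46225^2/2 + 3*(1 - 0.46225)
       = 0.693374 + 1.613251
       = 2.306626
Step 3: As n -> infinity, f_n increases to f, so by MCT integral(f_n) -> integral(f) = 6.49/2 = 3.245.
Convergence: integral(f_3) = 2.306626 -> 3.245 as n -> infinity


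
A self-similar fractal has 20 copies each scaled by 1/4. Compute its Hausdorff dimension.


For a self-similar set with N copies scaled by 1/r:
dim_H = log(N)/log(r) = log(20)/log(4)
= 2.995732/1.386294
= 2.160964


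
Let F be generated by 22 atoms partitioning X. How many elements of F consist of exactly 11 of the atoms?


Each element of F is a union of some subset of the 22 atoms.
Elements that are unions of exactly 11 atoms correspond to 11-element subsets of the 22 atoms.
Count = C(22, 11) = 22! / (11! * 11!) = 705432.


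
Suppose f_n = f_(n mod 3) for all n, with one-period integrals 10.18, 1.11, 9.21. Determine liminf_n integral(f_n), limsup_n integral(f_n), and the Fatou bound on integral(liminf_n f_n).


The sequence (integral(f_n)) is periodic with period 3, repeating the values 10.18, 1.11, 9.21 indefinitely.
Step 1: For a periodic sequence, every tail (a_m, a_(m+1), ...) contains all 3 period values infinitely often.
Step 2: Hence inf of every tail = min of the period values = min(10.18, 1.11, 9.21) = 1.11.
        liminf_n integral(f_n) = sup over m of (inf of tail from m) = 1.11.
Step 3: Similarly sup of every tail = max of the period values = 10.18.
        limsup_n integral(f_n) = 10.18.
Step 4: Fatou's lemma: integral(liminf_n f_n) <= liminf_n integral(f_n) = 1.11.
        So the integral of the pointwise liminf is at most 1.11.


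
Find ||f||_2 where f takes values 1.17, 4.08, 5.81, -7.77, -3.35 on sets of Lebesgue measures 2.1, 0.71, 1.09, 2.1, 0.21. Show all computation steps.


Step 1: Compute |f_i|^2 for each value:
  |1.17|^2 = 1.3689
  |4.08|^2 = 16.6464
  |5.81|^2 = 33.7561
  |-7.77|^2 = 60.3729
  |-3.35|^2 = 11.2225
Step 2: Multiply by measures and sum:
  1.3689 * 2.1 = 2.87469
  16.6464 * 0.71 = 11.818944
  33.7561 * 1.09 = 36.794149
  60.3729 * 2.1 = 126.78309
  11.2225 * 0.21 = 2.356725
Sum = 2.87469 + 11.818944 + 36.794149 + 126.78309 + 2.356725 = 180.627598
Step 3: Take the p-th root:
||f||_2 = (180.627598)^(1/2) = 13.439777


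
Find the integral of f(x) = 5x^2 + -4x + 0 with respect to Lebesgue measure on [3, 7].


The Lebesgue integral of a Riemann-integrable function agrees with the Riemann integral.
Antiderivative F(x) = (5/3)x^3 + (-4/2)x^2 + 0x
F(7) = (5/3)*7^3 + (-4/2)*7^2 + 0*7
     = (5/3)*343 + (-4/2)*49 + 0*7
     = 571.666667 + -98 + 0
     = 473.666667
F(3) = 27
Integral = F(7) - F(3) = 473.666667 - 27 = 446.666667


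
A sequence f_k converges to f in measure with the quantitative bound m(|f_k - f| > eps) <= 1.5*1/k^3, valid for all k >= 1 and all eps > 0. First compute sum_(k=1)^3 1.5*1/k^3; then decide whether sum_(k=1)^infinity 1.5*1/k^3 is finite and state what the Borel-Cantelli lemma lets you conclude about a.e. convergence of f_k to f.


Step 1: List the terms 1.5*1/k^3 for k = 1 to 3:
  k=1: 1.5
  k=2: 0.1875
  k=3: 0.055556
Step 2: Partial sum = 1.5 + 0.1875 + 0.055556
     = 1.743056
Step 3: The full series sum_(k>=1) 1.5*1/k^3 converges (p-series with p = 3 > 1; a constant multiple of a convergent series converges).
Step 4: Fix eps > 0. Since sum_k m(|f_k - f| > eps) < infinity, the Borel-Cantelli lemma gives
        m(limsup_k {|f_k - f| > eps}) = 0, i.e. for a.e. x, |f_k(x) - f(x)| <= eps for all large k.
        Applying this with eps = 1/j for j = 1, 2, ... and intersecting the countably many full-measure sets,
        for a.e. x we get limsup_k |f_k(x) - f(x)| <= 1/j for every j, hence f_k -> f almost everywhere.
Conclusion: series converges; Borel-Cantelli yields f_k -> f a.e.
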